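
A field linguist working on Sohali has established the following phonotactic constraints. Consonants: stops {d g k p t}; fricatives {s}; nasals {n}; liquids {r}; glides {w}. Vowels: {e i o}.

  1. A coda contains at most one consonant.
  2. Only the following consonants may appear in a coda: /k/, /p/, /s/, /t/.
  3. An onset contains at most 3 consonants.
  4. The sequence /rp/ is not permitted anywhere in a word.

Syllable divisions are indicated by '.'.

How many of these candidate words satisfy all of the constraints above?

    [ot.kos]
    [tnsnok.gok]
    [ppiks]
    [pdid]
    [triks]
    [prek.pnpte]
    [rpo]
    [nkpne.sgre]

[ot.kos] — σ1 onset /∅/, coda /t/ ok; σ2 onset /k/, coda /s/ ok → well-formed
[tnsnok.gok] — violates constraint 3: syllable 1 onset /tnsn/ has 4 consonants (> 3) → ill-formed
[ppiks] — violates constraint 1: syllable 1 coda /ks/ has 2 consonants (> 1) → ill-formed
[pdid] — violates constraint 2: syllable 1 coda contains /d/, which is not a licensed coda consonant → ill-formed
[triks] — violates constraint 1: syllable 1 coda /ks/ has 2 consonants (> 1) → ill-formed
[prek.pnpte] — violates constraint 3: syllable 2 onset /pnpt/ has 4 consonants (> 3) → ill-formed
[rpo] — violates constraint 4: contains banned sequence /rp/ → ill-formed
[nkpne.sgre] — violates constraint 3: syllable 1 onset /nkpn/ has 4 consonants (> 3) → ill-formed
Well-formed: [ot.kos] → 1.

1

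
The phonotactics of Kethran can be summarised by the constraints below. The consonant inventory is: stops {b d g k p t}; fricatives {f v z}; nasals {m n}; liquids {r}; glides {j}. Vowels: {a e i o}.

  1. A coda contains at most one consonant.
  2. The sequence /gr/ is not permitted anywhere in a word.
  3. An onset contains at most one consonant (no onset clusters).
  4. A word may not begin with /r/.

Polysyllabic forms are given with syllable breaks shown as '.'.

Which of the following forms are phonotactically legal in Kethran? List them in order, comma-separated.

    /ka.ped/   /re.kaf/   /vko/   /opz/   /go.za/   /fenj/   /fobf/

/ka.ped/ — σ1 onset /k/, coda /∅/ ok; σ2 onset /p/, coda /d/ ok → phonotactically legal
/re.kaf/ — violates constraint 4: word begins with /r/ → phonotactically illegal
/vko/ — violates constraint 3: syllable 1 onset /vk/ has 2 consonants (> 1) → phonotactically illegal
/opz/ — violates constraint 1: syllable 1 coda /pz/ has 2 consonants (> 1) → phonotactically illegal
/go.za/ — σ1 onset /g/, coda /∅/ ok; σ2 onset /z/, coda /∅/ ok → phonotactically legal
/fenj/ — violates constraint 1: syllable 1 coda /nj/ has 2 consonants (> 1) → phonotactically illegal
/fobf/ — violates constraint 1: syllable 1 coda /bf/ has 2 consonants (> 1) → phonotactically illegal

/ka.ped/, /go.za/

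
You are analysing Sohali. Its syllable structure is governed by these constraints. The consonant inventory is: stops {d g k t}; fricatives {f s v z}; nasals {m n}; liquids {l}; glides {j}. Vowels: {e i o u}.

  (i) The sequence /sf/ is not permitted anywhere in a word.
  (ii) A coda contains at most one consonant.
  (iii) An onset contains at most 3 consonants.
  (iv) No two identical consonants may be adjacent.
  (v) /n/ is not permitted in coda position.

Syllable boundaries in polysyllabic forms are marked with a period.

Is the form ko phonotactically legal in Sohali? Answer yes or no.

ko — σ1 onset /k/, coda /∅/ ok → phonotactically legal

yes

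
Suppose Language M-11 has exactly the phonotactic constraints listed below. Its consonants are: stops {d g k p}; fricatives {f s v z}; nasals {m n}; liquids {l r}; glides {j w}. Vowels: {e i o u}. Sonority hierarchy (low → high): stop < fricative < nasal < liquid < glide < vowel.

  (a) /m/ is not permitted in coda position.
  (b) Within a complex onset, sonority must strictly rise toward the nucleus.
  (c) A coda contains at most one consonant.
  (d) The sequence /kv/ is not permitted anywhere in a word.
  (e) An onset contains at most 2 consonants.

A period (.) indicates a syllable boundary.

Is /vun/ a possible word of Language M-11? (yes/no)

yes

/vun/ — σ1 onset /v/, coda /n/ ok → phonotactically legal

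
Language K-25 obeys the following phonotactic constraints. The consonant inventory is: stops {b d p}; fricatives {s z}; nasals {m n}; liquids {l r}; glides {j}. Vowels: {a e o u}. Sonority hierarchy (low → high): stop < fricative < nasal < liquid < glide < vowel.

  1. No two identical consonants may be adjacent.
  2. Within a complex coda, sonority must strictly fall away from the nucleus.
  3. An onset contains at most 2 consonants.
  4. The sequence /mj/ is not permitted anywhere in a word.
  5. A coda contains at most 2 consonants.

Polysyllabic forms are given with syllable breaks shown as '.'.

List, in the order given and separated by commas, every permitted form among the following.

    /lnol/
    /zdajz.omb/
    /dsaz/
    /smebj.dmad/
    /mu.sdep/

/lnol/ — σ1 onset /ln/ (2C), coda /l/ ok → permitted
/zdajz.omb/ — σ1 onset /zd/ (2C), coda /jz/ (5→2 falls) ok; σ2 onset /∅/, coda /mb/ (3→1 falls) ok → permitted
/dsaz/ — σ1 onset /ds/ (2C), coda /z/ ok → permitted
/smebj.dmad/ — violates constraint 2: syllable 1 coda /bj/: /b/ (stop, 1) → /j/ (glide, 5) does not fall → not permitted
/mu.sdep/ — σ1 onset /m/, coda /∅/ ok; σ2 onset /sd/ (2C), coda /p/ ok → permitted

/lnol/, /zdajz.omb/, /dsaz/, /mu.sdep/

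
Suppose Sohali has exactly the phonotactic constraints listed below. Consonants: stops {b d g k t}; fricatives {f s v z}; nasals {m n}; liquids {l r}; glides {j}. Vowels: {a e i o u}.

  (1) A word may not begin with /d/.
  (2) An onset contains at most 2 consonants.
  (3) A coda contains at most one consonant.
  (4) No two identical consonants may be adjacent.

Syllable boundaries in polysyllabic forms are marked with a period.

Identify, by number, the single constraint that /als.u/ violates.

/als.u/: syllable 1 coda /ls/ has 2 consonants (> 1).
This is a violation of constraint 3: "A coda contains at most one consonant."
The remaining constraints (1, 2, 4) are satisfied.

3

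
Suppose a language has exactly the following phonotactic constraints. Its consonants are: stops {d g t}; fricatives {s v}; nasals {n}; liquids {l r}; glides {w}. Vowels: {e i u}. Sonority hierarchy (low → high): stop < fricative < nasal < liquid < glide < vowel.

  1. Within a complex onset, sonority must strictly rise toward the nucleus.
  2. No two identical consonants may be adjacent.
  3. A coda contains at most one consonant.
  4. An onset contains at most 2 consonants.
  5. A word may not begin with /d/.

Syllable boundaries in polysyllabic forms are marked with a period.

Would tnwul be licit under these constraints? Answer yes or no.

no

tnwul — violates constraint 4: syllable 1 onset /tnw/ has 3 consonants (> 2) → illicit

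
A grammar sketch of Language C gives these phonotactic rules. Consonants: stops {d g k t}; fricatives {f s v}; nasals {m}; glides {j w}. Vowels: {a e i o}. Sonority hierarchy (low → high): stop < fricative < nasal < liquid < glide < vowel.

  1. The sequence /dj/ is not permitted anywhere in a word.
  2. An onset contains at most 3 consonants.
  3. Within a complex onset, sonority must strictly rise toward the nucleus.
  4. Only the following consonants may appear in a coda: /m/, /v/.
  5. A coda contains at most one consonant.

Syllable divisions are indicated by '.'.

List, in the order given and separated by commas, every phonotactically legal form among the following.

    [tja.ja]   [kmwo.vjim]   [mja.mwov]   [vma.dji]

[tja.ja] — σ1 onset /tj/ (1→5 rises), coda /∅/ ok; σ2 onset /j/, coda /∅/ ok → phonotactically legal
[kmwo.vjim] — σ1 onset /kmw/ (1→3→5 rises), coda /∅/ ok; σ2 onset /vj/ (2→5 rises), coda /m/ ok → phonotactically legal
[mja.mwov] — σ1 onset /mj/ (3→5 rises), coda /∅/ ok; σ2 onset /mw/ (3→5 rises), coda /v/ ok → phonotactically legal
[vma.dji] — violates constraint 1: contains banned sequence /dj/ → phonotactically illegal

[tja.ja], [kmwo.vjim], [mja.mwov]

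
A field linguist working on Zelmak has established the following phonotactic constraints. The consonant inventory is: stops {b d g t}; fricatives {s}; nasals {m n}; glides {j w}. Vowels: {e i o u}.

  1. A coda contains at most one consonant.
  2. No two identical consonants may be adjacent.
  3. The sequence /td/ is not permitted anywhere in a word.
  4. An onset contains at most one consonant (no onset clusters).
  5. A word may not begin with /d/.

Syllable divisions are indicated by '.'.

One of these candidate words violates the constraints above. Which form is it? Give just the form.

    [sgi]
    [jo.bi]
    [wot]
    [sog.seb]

[sgi]

[sgi] — violates constraint 4: syllable 1 onset /sg/ has 2 consonants (> 1) → ill-formed
[jo.bi] — σ1 onset /j/, coda /∅/ ok; σ2 onset /b/, coda /∅/ ok → well-formed
[wot] — σ1 onset /w/, coda /t/ ok → well-formed
[sog.seb] — σ1 onset /s/, coda /g/ ok; σ2 onset /s/, coda /b/ ok → well-formed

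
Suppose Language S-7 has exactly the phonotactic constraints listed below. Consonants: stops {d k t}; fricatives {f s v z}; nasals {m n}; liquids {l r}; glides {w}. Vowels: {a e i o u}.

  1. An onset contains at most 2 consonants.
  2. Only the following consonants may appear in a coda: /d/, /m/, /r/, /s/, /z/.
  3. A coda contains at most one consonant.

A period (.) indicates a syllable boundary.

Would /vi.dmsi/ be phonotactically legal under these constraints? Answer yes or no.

no

/vi.dmsi/ — violates constraint 1: syllable 2 onset /dms/ has 3 consonants (> 2) → phonotactically illegal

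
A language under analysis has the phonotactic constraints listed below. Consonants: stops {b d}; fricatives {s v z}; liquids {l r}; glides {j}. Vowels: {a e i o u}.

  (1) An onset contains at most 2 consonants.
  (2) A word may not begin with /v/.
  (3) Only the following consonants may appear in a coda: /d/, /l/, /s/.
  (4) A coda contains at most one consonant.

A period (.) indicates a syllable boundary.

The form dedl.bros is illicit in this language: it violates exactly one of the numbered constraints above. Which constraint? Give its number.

4

dedl.bros: syllable 1 coda /dl/ has 2 consonants (> 1).
This is a violation of constraint 4: "A coda contains at most one consonant."
The remaining constraints (1, 2, 3) are satisfied.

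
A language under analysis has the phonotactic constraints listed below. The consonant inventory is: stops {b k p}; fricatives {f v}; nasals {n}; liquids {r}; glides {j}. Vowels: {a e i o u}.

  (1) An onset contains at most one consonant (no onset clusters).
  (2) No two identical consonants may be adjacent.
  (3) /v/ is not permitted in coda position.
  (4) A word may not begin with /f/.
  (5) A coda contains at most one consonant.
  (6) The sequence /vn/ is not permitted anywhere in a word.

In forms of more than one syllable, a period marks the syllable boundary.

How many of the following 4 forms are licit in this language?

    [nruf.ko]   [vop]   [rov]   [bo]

2

[nruf.ko] — violates constraint 1: syllable 1 onset /nr/ has 2 consonants (> 1) → illicit
[vop] — σ1 onset /v/, coda /p/ ok → licit
[rov] — violates constraint 3: syllable 1 coda contains /v/ → illicit
[bo] — σ1 onset /b/, coda /∅/ ok → licit
Licit: [vop], [bo] → 2.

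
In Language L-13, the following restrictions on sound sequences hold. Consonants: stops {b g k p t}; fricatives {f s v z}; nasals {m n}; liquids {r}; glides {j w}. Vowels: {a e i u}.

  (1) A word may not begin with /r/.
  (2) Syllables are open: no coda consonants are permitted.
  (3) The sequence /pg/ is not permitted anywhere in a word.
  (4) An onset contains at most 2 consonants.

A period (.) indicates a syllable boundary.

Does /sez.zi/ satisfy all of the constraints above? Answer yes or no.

/sez.zi/ — violates constraint 2: syllable 1 coda /z/ has 1 consonant (> 0) → phonotactically illegal

no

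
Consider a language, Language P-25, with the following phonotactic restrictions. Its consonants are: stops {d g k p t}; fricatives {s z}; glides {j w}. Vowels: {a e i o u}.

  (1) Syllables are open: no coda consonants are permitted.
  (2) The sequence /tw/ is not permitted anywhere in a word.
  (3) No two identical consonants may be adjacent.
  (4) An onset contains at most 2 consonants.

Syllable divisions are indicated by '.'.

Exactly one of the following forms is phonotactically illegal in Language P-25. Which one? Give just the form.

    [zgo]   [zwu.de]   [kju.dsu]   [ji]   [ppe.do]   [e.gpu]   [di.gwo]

[zgo] — σ1 onset /zg/ (2C), coda /∅/ ok → phonotactically legal
[zwu.de] — σ1 onset /zw/ (2C), coda /∅/ ok; σ2 onset /d/, coda /∅/ ok → phonotactically legal
[kju.dsu] — σ1 onset /kj/ (2C), coda /∅/ ok; σ2 onset /ds/ (2C), coda /∅/ ok → phonotactically legal
[ji] — σ1 onset /j/, coda /∅/ ok → phonotactically legal
[ppe.do] — violates constraint 3: adjacent identical consonants /pp/ → phonotactically illegal
[e.gpu] — σ1 onset /∅/, coda /∅/ ok; σ2 onset /gp/ (2C), coda /∅/ ok → phonotactically legal
[di.gwo] — σ1 onset /d/, coda /∅/ ok; σ2 onset /gw/ (2C), coda /∅/ ok → phonotactically legal

[ppe.do]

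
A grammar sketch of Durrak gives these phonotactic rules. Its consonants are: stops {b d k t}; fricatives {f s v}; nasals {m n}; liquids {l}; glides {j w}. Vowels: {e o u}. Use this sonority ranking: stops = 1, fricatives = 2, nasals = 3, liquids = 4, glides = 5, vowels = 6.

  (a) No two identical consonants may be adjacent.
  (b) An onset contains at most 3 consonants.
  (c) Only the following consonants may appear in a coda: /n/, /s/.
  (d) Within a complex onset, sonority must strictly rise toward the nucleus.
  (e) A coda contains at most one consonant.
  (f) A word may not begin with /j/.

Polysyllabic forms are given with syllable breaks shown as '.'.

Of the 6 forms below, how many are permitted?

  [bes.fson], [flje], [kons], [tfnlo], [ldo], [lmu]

[bes.fson] — violates constraint (d): syllable 2 onset /fs/: /f/ (fricative, 2) → /s/ (fricative, 2) does not rise → not permitted
[flje] — σ1 onset /flj/ (2→4→5 rises), coda /∅/ ok → permitted
[kons] — violates constraint (e): syllable 1 coda /ns/ has 2 consonants (> 1) → not permitted
[tfnlo] — violates constraint (b): syllable 1 onset /tfnl/ has 4 consonants (> 3) → not permitted
[ldo] — violates constraint (d): syllable 1 onset /ld/: /l/ (liquid, 4) → /d/ (stop, 1) does not rise → not permitted
[lmu] — violates constraint (d): syllable 1 onset /lm/: /l/ (liquid, 4) → /m/ (nasal, 3) does not rise → not permitted
Permitted: [flje] → 1.

1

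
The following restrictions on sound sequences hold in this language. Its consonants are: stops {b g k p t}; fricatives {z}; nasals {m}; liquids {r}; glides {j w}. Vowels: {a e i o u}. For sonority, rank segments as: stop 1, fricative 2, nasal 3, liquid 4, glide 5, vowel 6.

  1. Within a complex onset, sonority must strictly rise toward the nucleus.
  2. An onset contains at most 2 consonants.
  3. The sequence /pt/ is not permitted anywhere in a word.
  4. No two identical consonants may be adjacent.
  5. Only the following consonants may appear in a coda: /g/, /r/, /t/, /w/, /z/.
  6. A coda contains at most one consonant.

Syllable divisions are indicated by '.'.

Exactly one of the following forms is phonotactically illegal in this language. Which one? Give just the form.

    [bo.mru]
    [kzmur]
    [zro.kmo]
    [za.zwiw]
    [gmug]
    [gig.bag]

[kzmur]

[bo.mru] — σ1 onset /b/, coda /∅/ ok; σ2 onset /mr/ (3→4 rises), coda /∅/ ok → phonotactically legal
[kzmur] — violates constraint 2: syllable 1 onset /kzm/ has 3 consonants (> 2) → phonotactically illegal
[zro.kmo] — σ1 onset /zr/ (2→4 rises), coda /∅/ ok; σ2 onset /km/ (1→3 rises), coda /∅/ ok → phonotactically legal
[za.zwiw] — σ1 onset /z/, coda /∅/ ok; σ2 onset /zw/ (2→5 rises), coda /w/ ok → phonotactically legal
[gmug] — σ1 onset /gm/ (1→3 rises), coda /g/ ok → phonotactically legal
[gig.bag] — σ1 onset /g/, coda /g/ ok; σ2 onset /b/, coda /g/ ok → phonotactically legal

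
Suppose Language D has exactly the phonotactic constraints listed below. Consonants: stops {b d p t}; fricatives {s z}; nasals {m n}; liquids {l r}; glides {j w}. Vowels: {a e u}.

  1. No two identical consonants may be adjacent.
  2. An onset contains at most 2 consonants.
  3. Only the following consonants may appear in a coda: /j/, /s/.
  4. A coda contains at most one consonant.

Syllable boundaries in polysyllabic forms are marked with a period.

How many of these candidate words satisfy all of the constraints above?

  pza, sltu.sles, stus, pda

3

pza — σ1 onset /pz/ (2C), coda /∅/ ok → permitted
sltu.sles — violates constraint 2: syllable 1 onset /slt/ has 3 consonants (> 2) → not permitted
stus — σ1 onset /st/ (2C), coda /s/ ok → permitted
pda — σ1 onset /pd/ (2C), coda /∅/ ok → permitted
Permitted: pza, stus, pda → 3.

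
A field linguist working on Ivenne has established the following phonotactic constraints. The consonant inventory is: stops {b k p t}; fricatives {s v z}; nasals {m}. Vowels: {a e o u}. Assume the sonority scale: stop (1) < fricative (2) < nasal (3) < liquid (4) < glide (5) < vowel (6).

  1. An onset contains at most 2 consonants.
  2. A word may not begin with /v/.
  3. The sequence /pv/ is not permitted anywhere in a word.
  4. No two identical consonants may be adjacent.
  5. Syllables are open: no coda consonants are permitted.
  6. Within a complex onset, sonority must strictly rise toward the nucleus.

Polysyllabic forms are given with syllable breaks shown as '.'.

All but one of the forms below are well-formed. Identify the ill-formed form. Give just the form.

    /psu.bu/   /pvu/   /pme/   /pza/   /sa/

/psu.bu/ — σ1 onset /ps/ (1→2 rises), coda /∅/ ok; σ2 onset /b/, coda /∅/ ok → well-formed
/pvu/ — violates constraint 3: contains banned sequence /pv/ → ill-formed
/pme/ — σ1 onset /pm/ (1→3 rises), coda /∅/ ok → well-formed
/pza/ — σ1 onset /pz/ (1→2 rises), coda /∅/ ok → well-formed
/sa/ — σ1 onset /s/, coda /∅/ ok → well-formed

/pvu/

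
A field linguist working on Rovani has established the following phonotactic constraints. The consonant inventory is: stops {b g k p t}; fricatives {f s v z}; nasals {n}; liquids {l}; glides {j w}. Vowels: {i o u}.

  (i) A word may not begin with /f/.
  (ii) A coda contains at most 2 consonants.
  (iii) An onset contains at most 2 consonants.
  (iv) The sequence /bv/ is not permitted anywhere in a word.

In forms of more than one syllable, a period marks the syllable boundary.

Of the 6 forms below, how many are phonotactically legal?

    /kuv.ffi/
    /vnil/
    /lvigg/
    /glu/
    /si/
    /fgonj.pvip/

5

/kuv.ffi/ — σ1 onset /k/, coda /v/ ok; σ2 onset /ff/ (2C), coda /∅/ ok → phonotactically legal
/vnil/ — σ1 onset /vn/ (2C), coda /l/ ok → phonotactically legal
/lvigg/ — σ1 onset /lv/ (2C), coda /gg/ (2C) ok → phonotactically legal
/glu/ — σ1 onset /gl/ (2C), coda /∅/ ok → phonotactically legal
/si/ — σ1 onset /s/, coda /∅/ ok → phonotactically legal
/fgonj.pvip/ — violates constraint (i): word begins with /f/ → phonotactically illegal
Phonotactically legal: /kuv.ffi/, /vnil/, /lvigg/, /glu/, /si/ → 5.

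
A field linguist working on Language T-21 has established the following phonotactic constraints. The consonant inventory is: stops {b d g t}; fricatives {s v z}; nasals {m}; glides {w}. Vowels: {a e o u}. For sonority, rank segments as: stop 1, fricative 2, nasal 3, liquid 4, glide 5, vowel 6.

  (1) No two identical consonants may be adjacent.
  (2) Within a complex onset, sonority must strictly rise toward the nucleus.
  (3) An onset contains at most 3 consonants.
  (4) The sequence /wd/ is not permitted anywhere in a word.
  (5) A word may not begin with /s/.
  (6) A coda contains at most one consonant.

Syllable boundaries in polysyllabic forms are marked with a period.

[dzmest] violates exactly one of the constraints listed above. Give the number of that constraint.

6

[dzmest]: syllable 1 coda /st/ has 2 consonants (> 1).
This is a violation of constraint 6: "A coda contains at most one consonant."
The remaining constraints (1, 2, 3, 4, 5) are satisfied.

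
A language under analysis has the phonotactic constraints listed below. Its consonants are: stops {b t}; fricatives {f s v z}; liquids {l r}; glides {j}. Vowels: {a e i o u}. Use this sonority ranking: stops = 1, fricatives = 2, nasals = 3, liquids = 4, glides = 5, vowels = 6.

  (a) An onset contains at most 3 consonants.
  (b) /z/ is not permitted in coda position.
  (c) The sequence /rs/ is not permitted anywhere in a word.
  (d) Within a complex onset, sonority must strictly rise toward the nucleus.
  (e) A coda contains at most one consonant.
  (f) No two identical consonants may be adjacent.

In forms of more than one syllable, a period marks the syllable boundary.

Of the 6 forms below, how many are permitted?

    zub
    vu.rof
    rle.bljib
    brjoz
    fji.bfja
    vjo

zub — σ1 onset /z/, coda /b/ ok → permitted
vu.rof — σ1 onset /v/, coda /∅/ ok; σ2 onset /r/, coda /f/ ok → permitted
rle.bljib — violates constraint (d): syllable 1 onset /rl/: /r/ (liquid, 4) → /l/ (liquid, 4) does not rise → not permitted
brjoz — violates constraint (b): syllable 1 coda contains /z/ → not permitted
fji.bfja — σ1 onset /fj/ (2→5 rises), coda /∅/ ok; σ2 onset /bfj/ (1→2→5 rises), coda /∅/ ok → permitted
vjo — σ1 onset /vj/ (2→5 rises), coda /∅/ ok → permitted
Permitted: zub, vu.rof, fji.bfja, vjo → 4.

4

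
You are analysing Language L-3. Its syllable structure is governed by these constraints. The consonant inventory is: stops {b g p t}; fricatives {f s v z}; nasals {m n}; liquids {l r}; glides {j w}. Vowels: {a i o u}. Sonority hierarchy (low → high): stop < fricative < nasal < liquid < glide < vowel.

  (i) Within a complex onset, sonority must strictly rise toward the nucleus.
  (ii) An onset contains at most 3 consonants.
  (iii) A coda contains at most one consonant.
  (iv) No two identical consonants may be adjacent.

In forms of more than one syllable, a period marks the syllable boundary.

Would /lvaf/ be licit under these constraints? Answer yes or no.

/lvaf/ — violates constraint (i): syllable 1 onset /lv/: /l/ (liquid, 4) → /v/ (fricative, 2) does not rise → illicit

no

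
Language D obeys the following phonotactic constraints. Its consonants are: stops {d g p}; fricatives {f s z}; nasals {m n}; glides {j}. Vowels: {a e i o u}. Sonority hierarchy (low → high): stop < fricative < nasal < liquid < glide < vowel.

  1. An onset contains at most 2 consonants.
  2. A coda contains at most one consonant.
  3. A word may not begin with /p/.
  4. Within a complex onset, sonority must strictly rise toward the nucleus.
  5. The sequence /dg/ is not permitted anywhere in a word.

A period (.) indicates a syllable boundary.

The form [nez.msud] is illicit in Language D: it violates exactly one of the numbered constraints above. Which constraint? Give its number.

4

[nez.msud]: syllable 2 onset /ms/: /m/ (nasal, 3) → /s/ (fricative, 2) does not rise.
This is a violation of constraint 4: "Within a complex onset, sonority must strictly rise toward the nucleus."
The remaining constraints (1, 2, 3, 5) are satisfied.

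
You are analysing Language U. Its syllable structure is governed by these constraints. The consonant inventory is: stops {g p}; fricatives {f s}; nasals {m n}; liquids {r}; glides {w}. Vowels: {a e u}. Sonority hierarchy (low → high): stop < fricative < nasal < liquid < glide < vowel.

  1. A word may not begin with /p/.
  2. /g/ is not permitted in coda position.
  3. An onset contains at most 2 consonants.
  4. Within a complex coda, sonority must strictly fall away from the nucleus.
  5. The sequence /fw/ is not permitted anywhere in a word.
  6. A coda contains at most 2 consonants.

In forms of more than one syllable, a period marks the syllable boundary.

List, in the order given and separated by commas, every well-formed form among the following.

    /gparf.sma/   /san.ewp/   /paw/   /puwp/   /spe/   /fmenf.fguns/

/gparf.sma/, /san.ewp/, /spe/, /fmenf.fguns/

/gparf.sma/ — σ1 onset /gp/ (2C), coda /rf/ (4→2 falls) ok; σ2 onset /sm/ (2C), coda /∅/ ok → well-formed
/san.ewp/ — σ1 onset /s/, coda /n/ ok; σ2 onset /∅/, coda /wp/ (5→1 falls) ok → well-formed
/paw/ — violates constraint 1: word begins with /p/ → ill-formed
/puwp/ — violates constraint 1: word begins with /p/ → ill-formed
/spe/ — σ1 onset /sp/ (2C), coda /∅/ ok → well-formed
/fmenf.fguns/ — σ1 onset /fm/ (2C), coda /nf/ (3→2 falls) ok; σ2 onset /fg/ (2C), coda /ns/ (3→2 falls) ok → well-formed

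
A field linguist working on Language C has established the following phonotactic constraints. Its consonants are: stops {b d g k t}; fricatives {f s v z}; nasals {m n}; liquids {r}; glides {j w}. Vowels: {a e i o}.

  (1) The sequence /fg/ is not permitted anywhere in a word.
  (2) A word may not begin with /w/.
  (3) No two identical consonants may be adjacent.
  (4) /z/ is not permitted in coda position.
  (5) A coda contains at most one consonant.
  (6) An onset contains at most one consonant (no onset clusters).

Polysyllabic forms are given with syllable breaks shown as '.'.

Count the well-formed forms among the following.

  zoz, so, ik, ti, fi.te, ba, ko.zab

zoz — violates constraint 4: syllable 1 coda contains /z/ → ill-formed
so — σ1 onset /s/, coda /∅/ ok → well-formed
ik — σ1 onset /∅/, coda /k/ ok → well-formed
ti — σ1 onset /t/, coda /∅/ ok → well-formed
fi.te — σ1 onset /f/, coda /∅/ ok; σ2 onset /t/, coda /∅/ ok → well-formed
ba — σ1 onset /b/, coda /∅/ ok → well-formed
ko.zab — σ1 onset /k/, coda /∅/ ok; σ2 onset /z/, coda /b/ ok → well-formed
Well-formed: so, ik, ti, fi.te, ba, ko.zab → 6.

6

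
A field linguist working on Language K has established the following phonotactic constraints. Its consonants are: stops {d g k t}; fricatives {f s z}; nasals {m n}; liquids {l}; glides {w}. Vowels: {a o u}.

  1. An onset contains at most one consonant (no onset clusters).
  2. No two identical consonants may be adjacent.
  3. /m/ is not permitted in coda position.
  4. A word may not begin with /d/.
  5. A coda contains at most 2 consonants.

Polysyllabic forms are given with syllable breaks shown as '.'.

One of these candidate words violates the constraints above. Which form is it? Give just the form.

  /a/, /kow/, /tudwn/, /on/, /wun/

/tudwn/

/a/ — σ1 onset /∅/, coda /∅/ ok → well-formed
/kow/ — σ1 onset /k/, coda /w/ ok → well-formed
/tudwn/ — violates constraint 5: syllable 1 coda /dwn/ has 3 consonants (> 2) → ill-formed
/on/ — σ1 onset /∅/, coda /n/ ok → well-formed
/wun/ — σ1 onset /w/, coda /n/ ok → well-formed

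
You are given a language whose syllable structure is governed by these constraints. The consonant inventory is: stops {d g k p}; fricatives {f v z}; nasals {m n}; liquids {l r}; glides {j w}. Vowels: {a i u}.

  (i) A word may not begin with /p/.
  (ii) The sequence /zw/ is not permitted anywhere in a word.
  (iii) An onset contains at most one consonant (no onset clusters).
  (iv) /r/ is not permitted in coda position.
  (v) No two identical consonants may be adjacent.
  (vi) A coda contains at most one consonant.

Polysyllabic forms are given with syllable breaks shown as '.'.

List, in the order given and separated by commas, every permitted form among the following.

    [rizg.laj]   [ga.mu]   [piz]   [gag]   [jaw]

[rizg.laj] — violates constraint (vi): syllable 1 coda /zg/ has 2 consonants (> 1) → not permitted
[ga.mu] — σ1 onset /g/, coda /∅/ ok; σ2 onset /m/, coda /∅/ ok → permitted
[piz] — violates constraint (i): word begins with /p/ → not permitted
[gag] — σ1 onset /g/, coda /g/ ok → permitted
[jaw] — σ1 onset /j/, coda /w/ ok → permitted

[ga.mu], [gag], [jaw]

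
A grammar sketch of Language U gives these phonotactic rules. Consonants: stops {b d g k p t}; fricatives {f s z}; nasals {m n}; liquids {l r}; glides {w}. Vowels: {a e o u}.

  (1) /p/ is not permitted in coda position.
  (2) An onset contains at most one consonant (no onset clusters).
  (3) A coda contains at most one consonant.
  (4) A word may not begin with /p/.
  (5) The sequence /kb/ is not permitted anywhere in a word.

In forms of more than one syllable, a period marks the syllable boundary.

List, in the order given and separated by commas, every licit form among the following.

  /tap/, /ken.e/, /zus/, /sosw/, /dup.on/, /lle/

/tap/ — violates constraint 1: syllable 1 coda contains /p/ → illicit
/ken.e/ — σ1 onset /k/, coda /n/ ok; σ2 onset /∅/, coda /∅/ ok → licit
/zus/ — σ1 onset /z/, coda /s/ ok → licit
/sosw/ — violates constraint 3: syllable 1 coda /sw/ has 2 consonants (> 1) → illicit
/dup.on/ — violates constraint 1: syllable 1 coda contains /p/ → illicit
/lle/ — violates constraint 2: syllable 1 onset /ll/ has 2 consonants (> 1) → illicit

/ken.e/, /zus/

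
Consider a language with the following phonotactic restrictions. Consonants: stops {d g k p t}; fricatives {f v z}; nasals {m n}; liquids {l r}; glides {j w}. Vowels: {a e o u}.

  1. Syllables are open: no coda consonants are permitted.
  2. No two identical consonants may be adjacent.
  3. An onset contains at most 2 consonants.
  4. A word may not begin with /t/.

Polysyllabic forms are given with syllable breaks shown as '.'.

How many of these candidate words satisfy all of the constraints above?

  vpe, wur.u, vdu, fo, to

3

vpe — σ1 onset /vp/ (2C), coda /∅/ ok → licit
wur.u — violates constraint 1: syllable 1 coda /r/ has 1 consonant (> 0) → illicit
vdu — σ1 onset /vd/ (2C), coda /∅/ ok → licit
fo — σ1 onset /f/, coda /∅/ ok → licit
to — violates constraint 4: word begins with /t/ → illicit
Licit: vpe, vdu, fo → 3.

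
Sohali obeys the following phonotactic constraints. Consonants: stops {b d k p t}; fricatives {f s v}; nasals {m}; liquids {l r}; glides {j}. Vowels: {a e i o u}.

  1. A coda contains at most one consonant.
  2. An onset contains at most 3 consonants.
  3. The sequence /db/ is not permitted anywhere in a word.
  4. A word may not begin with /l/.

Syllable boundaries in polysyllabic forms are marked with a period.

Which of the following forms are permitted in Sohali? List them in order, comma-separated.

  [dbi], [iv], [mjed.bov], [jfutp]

[iv]

[dbi] — violates constraint 3: contains banned sequence /db/ → not permitted
[iv] — σ1 onset /∅/, coda /v/ ok → permitted
[mjed.bov] — violates constraint 3: contains banned sequence /db/ → not permitted
[jfutp] — violates constraint 1: syllable 1 coda /tp/ has 2 consonants (> 1) → not permitted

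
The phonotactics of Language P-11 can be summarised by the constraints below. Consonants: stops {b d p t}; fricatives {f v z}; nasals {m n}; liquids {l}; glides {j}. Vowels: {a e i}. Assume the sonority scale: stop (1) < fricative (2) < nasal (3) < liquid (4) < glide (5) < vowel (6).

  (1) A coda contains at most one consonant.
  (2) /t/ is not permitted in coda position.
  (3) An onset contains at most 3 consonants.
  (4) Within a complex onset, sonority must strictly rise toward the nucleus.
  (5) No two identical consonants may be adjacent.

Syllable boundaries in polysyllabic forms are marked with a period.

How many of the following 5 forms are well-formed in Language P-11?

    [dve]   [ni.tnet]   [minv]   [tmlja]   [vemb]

1

[dve] — σ1 onset /dv/ (1→2 rises), coda /∅/ ok → well-formed
[ni.tnet] — violates constraint 2: syllable 2 coda contains /t/ → ill-formed
[minv] — violates constraint 1: syllable 1 coda /nv/ has 2 consonants (> 1) → ill-formed
[tmlja] — violates constraint 3: syllable 1 onset /tmlj/ has 4 consonants (> 3) → ill-formed
[vemb] — violates constraint 1: syllable 1 coda /mb/ has 2 consonants (> 1) → ill-formed
Well-formed: [dve] → 1.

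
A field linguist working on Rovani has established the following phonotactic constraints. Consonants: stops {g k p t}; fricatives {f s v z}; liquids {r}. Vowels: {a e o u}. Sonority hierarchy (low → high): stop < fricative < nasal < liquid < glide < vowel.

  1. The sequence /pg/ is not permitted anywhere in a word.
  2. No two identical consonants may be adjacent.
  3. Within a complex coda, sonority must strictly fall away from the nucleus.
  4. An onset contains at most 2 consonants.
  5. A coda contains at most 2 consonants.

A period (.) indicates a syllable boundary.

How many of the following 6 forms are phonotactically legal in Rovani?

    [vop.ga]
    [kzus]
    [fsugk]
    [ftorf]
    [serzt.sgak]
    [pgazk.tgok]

2

[vop.ga] — violates constraint 1: contains banned sequence /pg/ → phonotactically illegal
[kzus] — σ1 onset /kz/ (2C), coda /s/ ok → phonotactically legal
[fsugk] — violates constraint 3: syllable 1 coda /gk/: /g/ (stop, 1) → /k/ (stop, 1) does not fall → phonotactically illegal
[ftorf] — σ1 onset /ft/ (2C), coda /rf/ (4→2 falls) ok → phonotactically legal
[serzt.sgak] — violates constraint 5: syllable 1 coda /rzt/ has 3 consonants (> 2) → phonotactically illegal
[pgazk.tgok] — violates constraint 1: contains banned sequence /pg/ → phonotactically illegal
Phonotactically legal: [kzus], [ftorf] → 2.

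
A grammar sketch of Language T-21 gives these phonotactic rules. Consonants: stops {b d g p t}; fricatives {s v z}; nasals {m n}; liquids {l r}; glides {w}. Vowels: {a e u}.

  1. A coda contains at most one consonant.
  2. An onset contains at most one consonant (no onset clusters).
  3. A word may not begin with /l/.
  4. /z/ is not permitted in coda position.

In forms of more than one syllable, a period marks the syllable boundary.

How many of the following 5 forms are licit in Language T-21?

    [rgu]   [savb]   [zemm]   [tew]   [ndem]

[rgu] — violates constraint 2: syllable 1 onset /rg/ has 2 consonants (> 1) → illicit
[savb] — violates constraint 1: syllable 1 coda /vb/ has 2 consonants (> 1) → illicit
[zemm] — violates constraint 1: syllable 1 coda /mm/ has 2 consonants (> 1) → illicit
[tew] — σ1 onset /t/, coda /w/ ok → licit
[ndem] — violates constraint 2: syllable 1 onset /nd/ has 2 consonants (> 1) → illicit
Licit: [tew] → 1.

1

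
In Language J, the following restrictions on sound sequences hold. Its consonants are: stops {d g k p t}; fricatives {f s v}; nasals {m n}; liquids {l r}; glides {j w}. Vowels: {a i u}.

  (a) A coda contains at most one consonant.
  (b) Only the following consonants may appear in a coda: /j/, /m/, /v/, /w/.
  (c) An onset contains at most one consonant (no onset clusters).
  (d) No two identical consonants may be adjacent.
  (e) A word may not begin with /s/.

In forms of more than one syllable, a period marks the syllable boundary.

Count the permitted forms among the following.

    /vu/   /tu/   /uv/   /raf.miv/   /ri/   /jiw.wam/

4

/vu/ — σ1 onset /v/, coda /∅/ ok → permitted
/tu/ — σ1 onset /t/, coda /∅/ ok → permitted
/uv/ — σ1 onset /∅/, coda /v/ ok → permitted
/raf.miv/ — violates constraint (b): syllable 1 coda contains /f/, which is not a licensed coda consonant → not permitted
/ri/ — σ1 onset /r/, coda /∅/ ok → permitted
/jiw.wam/ — violates constraint (d): adjacent identical consonants /ww/ → not permitted
Permitted: /vu/, /tu/, /uv/, /ri/ → 4.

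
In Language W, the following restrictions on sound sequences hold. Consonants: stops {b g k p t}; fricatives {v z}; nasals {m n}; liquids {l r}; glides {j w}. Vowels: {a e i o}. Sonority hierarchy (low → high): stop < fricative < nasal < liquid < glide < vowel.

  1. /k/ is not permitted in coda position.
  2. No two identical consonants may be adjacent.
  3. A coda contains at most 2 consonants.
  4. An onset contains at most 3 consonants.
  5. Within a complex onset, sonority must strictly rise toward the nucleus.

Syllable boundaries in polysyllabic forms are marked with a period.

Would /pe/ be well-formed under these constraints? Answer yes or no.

/pe/ — σ1 onset /p/, coda /∅/ ok → well-formed

yes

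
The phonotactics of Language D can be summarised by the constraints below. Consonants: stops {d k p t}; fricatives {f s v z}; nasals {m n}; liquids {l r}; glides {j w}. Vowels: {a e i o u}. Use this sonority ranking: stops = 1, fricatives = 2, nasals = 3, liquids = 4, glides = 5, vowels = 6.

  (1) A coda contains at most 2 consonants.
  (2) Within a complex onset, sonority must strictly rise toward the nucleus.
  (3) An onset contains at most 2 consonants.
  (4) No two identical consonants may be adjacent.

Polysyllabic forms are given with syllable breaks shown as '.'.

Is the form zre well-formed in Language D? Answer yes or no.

zre — σ1 onset /zr/ (2→4 rises), coda /∅/ ok → well-formed

yes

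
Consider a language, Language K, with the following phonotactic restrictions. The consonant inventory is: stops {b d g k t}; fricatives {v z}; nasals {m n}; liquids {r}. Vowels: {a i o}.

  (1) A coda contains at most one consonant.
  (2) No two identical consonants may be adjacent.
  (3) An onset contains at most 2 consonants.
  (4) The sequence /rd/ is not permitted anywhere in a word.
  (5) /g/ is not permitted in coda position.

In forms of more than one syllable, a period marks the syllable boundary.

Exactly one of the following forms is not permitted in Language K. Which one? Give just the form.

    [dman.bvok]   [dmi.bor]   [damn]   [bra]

[damn]

[dman.bvok] — σ1 onset /dm/ (2C), coda /n/ ok; σ2 onset /bv/ (2C), coda /k/ ok → permitted
[dmi.bor] — σ1 onset /dm/ (2C), coda /∅/ ok; σ2 onset /b/, coda /r/ ok → permitted
[damn] — violates constraint 1: syllable 1 coda /mn/ has 2 consonants (> 1) → not permitted
[bra] — σ1 onset /br/ (2C), coda /∅/ ok → permitted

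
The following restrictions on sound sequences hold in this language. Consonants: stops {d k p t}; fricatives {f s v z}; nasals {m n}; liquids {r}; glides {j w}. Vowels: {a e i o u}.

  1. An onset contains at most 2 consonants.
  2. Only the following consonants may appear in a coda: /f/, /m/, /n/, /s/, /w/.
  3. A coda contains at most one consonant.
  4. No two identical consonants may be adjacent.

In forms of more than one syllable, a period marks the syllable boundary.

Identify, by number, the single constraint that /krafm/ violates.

/krafm/: syllable 1 coda /fm/ has 2 consonants (> 1).
This is a violation of constraint 3: "A coda contains at most one consonant."
The remaining constraints (1, 2, 4) are satisfied.

3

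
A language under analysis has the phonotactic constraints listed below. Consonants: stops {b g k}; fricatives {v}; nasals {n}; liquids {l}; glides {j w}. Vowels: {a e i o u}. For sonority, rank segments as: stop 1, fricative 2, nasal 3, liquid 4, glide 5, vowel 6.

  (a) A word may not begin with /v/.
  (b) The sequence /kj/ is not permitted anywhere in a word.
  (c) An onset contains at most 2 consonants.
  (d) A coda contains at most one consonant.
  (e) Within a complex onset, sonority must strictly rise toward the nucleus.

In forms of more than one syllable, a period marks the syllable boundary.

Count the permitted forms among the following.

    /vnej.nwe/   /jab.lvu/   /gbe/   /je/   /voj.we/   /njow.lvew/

1

/vnej.nwe/ — violates constraint (a): word begins with /v/ → not permitted
/jab.lvu/ — violates constraint (e): syllable 2 onset /lv/: /l/ (liquid, 4) → /v/ (fricative, 2) does not rise → not permitted
/gbe/ — violates constraint (e): syllable 1 onset /gb/: /g/ (stop, 1) → /b/ (stop, 1) does not rise → not permitted
/je/ — σ1 onset /j/, coda /∅/ ok → permitted
/voj.we/ — violates constraint (a): word begins with /v/ → not permitted
/njow.lvew/ — violates constraint (e): syllable 2 onset /lv/: /l/ (liquid, 4) → /v/ (fricative, 2) does not rise → not permitted
Permitted: /je/ → 1.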